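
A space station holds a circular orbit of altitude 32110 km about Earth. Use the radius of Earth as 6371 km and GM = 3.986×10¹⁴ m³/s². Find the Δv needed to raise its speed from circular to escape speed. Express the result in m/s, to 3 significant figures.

r = 6371 + 32110 = 38481 km = 3.8481×10⁷ m.
Circular speed v_c = √(μ/r) = 3218 m/s.
Escape speed v_esc = √(2μ/r) = √2 × v_c = 4552 m/s.
Δv = v_esc − v_c = 1333 m/s.

Δv ≈ 1330 m/s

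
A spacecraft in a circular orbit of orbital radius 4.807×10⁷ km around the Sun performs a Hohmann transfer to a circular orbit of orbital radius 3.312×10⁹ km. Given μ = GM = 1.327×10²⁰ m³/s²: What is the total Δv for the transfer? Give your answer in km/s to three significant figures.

r₁ = 4.807×10⁷ km = 4.807×10¹⁰ m.
r₂ = 3.312×10⁹ km = 3.312×10¹² m.
Transfer ellipse a_t = (r₁ + r₂)/2 = 1.680×10¹² m.
At r₁: circular v_c1 = √(μ/r₁) = 52540 m/s; transfer-perihelion v_p = √[μ(2/r₁ − 1/a_t)] = 73770 m/s.
Δv₁ = v_p − v_c1 = 21230 m/s.
At r₂: circular v_c2 = √(μ/r₂) = 6330 m/s; transfer-aphelion v_a = √[μ(2/r₂ − 1/a_t)] = 1071 m/s.
Δv₂ = v_c2 − v_a = 5259 m/s.
Total Δv = Δv₁ + Δv₂ = 26490 m/s = 26.49 km/s.

Δv_total ≈ 26.5 km/s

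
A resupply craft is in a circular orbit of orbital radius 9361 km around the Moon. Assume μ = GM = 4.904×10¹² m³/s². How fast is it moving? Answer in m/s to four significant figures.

v ≈ 723.8 m/s

r = 9361 km = 9.361×10⁶ m.
For a circular orbit v = √(μ/r) = √(4.904×10¹² / 9.361×10⁶) = √(5.239×10⁵) = 723.8 m/s.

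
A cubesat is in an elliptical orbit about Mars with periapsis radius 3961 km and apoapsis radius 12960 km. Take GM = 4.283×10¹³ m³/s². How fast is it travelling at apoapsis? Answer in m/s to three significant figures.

v ≈ 1240 m/s

Semi-major axis a = (r_p + r_a)/2 = 8460.5 km = 8.460×10⁶ m.
Vis-viva: v² = μ(2/r − 1/a) = 4.283×10¹³ × (1.543×10⁻⁷ − 1.182×10⁻⁷) = 1.547×10⁶ m²/s².
v = 1244 m/s.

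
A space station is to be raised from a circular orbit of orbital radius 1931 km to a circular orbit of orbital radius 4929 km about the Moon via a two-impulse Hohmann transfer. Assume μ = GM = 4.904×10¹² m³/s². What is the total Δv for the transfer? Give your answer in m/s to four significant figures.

Δv_total ≈ 565.8 m/s

r₁ = 1931 km = 1.931×10⁶ m.
r₂ = 4929 km = 4.929×10⁶ m.
Transfer ellipse a_t = (r₁ + r₂)/2 = 3.430×10⁶ m.
At r₁: circular v_c1 = √(μ/r₁) = 1594 m/s; transfer-perilune v_p = √[μ(2/r₁ − 1/a_t)] = 1910 m/s.
Δv₁ = v_p − v_c1 = 316.7 m/s.
At r₂: circular v_c2 = √(μ/r₂) = 997.5 m/s; transfer-apolune v_a = √[μ(2/r₂ − 1/a_t)] = 748.4 m/s.
Δv₂ = v_c2 − v_a = 249.1 m/s.
Total Δv = Δv₁ + Δv₂ = 565.8 m/s.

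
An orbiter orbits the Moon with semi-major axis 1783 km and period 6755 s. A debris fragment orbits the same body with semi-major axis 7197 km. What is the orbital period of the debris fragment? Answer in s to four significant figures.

T₂ ≈ 54780 s

Kepler's third law: T² ∝ a³, so T₂ = T₁ (a₂/a₁)^(3/2).
a₂/a₁ = 4.036, (a₂/a₁)^(3/2) = 8.110.
T₂ = 6755 × 8.110 = 54780 s.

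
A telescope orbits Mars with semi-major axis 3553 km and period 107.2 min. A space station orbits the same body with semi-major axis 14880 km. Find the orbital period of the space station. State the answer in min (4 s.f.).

T₂ ≈ 918.8 min

Kepler's third law: T² ∝ a³, so T₂ = T₁ (a₂/a₁)^(3/2).
a₂/a₁ = 4.188, (a₂/a₁)^(3/2) = 8.571.
T₂ = 107.2 × 8.571 = 918.8 min.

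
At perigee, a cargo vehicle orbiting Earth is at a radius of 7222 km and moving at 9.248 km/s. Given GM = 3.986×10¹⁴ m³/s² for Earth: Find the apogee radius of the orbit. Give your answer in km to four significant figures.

r_p = 7.222×10⁶ m.
Specific energy ε = v²/2 − μ/r = -1.243×10⁷ J/kg, so a = −μ/(2ε) = 1.603×10⁷ m.
The apsides satisfy r_p + r_a = 2a, so the apogee radius is 2a − r_p = 2.485×10⁷ m = 24846 km.

apogee radius ≈ 24850 km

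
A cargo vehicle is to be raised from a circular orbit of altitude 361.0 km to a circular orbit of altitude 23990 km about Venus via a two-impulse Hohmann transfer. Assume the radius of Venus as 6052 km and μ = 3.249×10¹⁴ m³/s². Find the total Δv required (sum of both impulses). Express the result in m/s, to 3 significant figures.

Δv_total ≈ 3360 m/s

r₁ = 6052 + 361.0 = 6413.0 km = 6.4130×10⁶ m.
r₂ = 6052 + 23990 = 30042 km = 3.0042×10⁷ m.
Transfer ellipse a_t = (r₁ + r₂)/2 = 1.823×10⁷ m.
At r₁: circular v_c1 = √(μ/r₁) = 7118 m/s; transfer-periapsis v_p = √[μ(2/r₁ − 1/a_t)] = 9138 m/s.
Δv₁ = v_p − v_c1 = 2020 m/s.
At r₂: circular v_c2 = √(μ/r₂) = 3289 m/s; transfer-apoapsis v_a = √[μ(2/r₂ − 1/a_t)] = 1951 m/s.
Δv₂ = v_c2 − v_a = 1338 m/s.
Total Δv = Δv₁ + Δv₂ = 3358 m/s.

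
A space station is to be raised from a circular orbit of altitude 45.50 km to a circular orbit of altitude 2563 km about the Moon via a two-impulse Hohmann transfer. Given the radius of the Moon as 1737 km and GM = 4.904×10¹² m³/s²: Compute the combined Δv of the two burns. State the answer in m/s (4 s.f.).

r₁ = 1737 + 45.50 = 1782.5 km = 1.7825×10⁶ m.
r₂ = 1737 + 2563 = 4300.0 km = 4.3000×10⁶ m.
Transfer ellipse a_t = (r₁ + r₂)/2 = 3.041×10⁶ m.
At r₁: circular v_c1 = √(μ/r₁) = 1659 m/s; transfer-perilune v_p = √[μ(2/r₁ − 1/a_t)] = 1972 m/s.
Δv₁ = v_p − v_c1 = 313.6 m/s.
At r₂: circular v_c2 = √(μ/r₂) = 1068 m/s; transfer-apolune v_a = √[μ(2/r₂ − 1/a_t)] = 817.6 m/s.
Δv₂ = v_c2 − v_a = 250.3 m/s.
Total Δv = Δv₁ + Δv₂ = 564.0 m/s.

Δv_total ≈ 564.0 m/s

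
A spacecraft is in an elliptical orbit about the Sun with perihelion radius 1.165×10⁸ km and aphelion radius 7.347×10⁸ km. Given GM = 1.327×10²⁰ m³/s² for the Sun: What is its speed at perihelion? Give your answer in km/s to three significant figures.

v ≈ 44.3 km/s

Semi-major axis a = (r_p + r_a)/2 = 4.2560×10⁸ km = 4.256×10¹¹ m.
Vis-viva: v² = μ(2/r − 1/a) = 1.327×10²⁰ × (1.717×10⁻¹¹ − 2.350×10⁻¹²) = 1.966×10⁹ m²/s².
v = 44340 m/s = 44.34 km/s.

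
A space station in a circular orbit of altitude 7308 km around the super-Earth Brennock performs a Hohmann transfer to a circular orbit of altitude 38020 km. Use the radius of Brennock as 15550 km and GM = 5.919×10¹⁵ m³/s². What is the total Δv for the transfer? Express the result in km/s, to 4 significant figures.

r₁ = 15550 + 7308 = 22858 km = 2.2858×10⁷ m.
r₂ = 15550 + 38020 = 53570 km = 5.3570×10⁷ m.
Transfer ellipse a_t = (r₁ + r₂)/2 = 3.821×10⁷ m.
At r₁: circular v_c1 = √(μ/r₁) = 16090 m/s; transfer-periapsis v_p = √[μ(2/r₁ − 1/a_t)] = 19050 m/s.
Δv₁ = v_p − v_c1 = 2961 m/s.
At r₂: circular v_c2 = √(μ/r₂) = 10510 m/s; transfer-apoapsis v_a = √[μ(2/r₂ − 1/a_t)] = 8130 m/s.
Δv₂ = v_c2 − v_a = 2382 m/s.
Total Δv = Δv₁ + Δv₂ = 5343 m/s = 5.343 km/s.

Δv_total ≈ 5.343 km/s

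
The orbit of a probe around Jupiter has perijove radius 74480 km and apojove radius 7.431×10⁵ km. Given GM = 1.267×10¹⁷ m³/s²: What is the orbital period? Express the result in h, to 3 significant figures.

Semi-major axis a = (r_p + r_a)/2 = (74480 + 7.4310×10⁵)/2 = 4.0879×10⁵ km = 4.088×10⁸ m.
By Kepler's third law T = 2π√(a³/μ) = 2π × 2.322×10⁴ = 1.459×10⁵ s.
= 40.53 h.

T ≈ 40.5 h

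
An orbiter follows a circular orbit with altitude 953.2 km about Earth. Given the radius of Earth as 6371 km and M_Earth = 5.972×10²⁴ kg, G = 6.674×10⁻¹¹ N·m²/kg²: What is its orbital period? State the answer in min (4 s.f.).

μ = GM = 6.674×10⁻¹¹ × 5.972×10²⁴ = 3.986×10¹⁴ m³/s².
r = 6371 + 953.2 = 7324.2 km = 7.3242×10⁶ m.
Kepler's third law: T = 2π√(r³/μ) = 2π√((7.324×10⁶)³ / 3.986×10¹⁴).
r³/μ = 9.858×10⁵ s², so T = 2π × 9.929×10² = 6.238×10³ s.
Converting: 6.238×10³ s ÷ 60.00 = 104.0 min.

T ≈ 104.0 min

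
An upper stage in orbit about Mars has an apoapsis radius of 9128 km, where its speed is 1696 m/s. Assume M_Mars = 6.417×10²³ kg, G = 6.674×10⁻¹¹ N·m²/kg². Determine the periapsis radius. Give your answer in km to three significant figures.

periapsis radius ≈ 4030 km

μ = GM = 6.674×10⁻¹¹ × 6.417×10²³ = 4.283×10¹³ m³/s².
r_a = 9.128×10⁶ m.
Specific energy ε = v²/2 − μ/r = -3.254×10⁶ J/kg, so a = −μ/(2ε) = 6.581×10⁶ m.
The apsides satisfy r_p + r_a = 2a, so the periapsis radius is 2a − r_a = 4.035×10⁶ m = 4034.9 km.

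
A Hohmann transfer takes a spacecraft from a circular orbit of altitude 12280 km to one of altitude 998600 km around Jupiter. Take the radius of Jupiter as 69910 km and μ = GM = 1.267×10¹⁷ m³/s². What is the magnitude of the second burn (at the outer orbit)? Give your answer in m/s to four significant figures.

Δv ≈ 6774 m/s

r₁ = 69910 + 12280 = 82190 km = 8.2190×10⁷ m.
r₂ = 69910 + 998600 = 1068500 km = 1.0685×10⁹ m.
Transfer ellipse a_t = (r₁ + r₂)/2 = 5.754×10⁸ m.
At r₁: circular v_c1 = √(μ/r₁) = 39260 m/s; transfer-perijove v_p = √[μ(2/r₁ − 1/a_t)] = 53510 m/s.
At r₂: circular v_c2 = √(μ/r₂) = 10890 m/s; transfer-apojove v_a = √[μ(2/r₂ − 1/a_t)] = 4116 m/s.
Δv₂ = v_c2 − v_a = 6774 m/s.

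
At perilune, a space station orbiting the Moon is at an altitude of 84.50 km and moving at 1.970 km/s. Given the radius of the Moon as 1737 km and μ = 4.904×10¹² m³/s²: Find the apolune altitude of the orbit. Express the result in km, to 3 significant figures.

apolune altitude ≈ 2960 km

r_p = 1737 + 84.50 = 1821.5 km = 1.822×10⁶ m.
Specific energy ε = v²/2 − μ/r = -7.518×10⁵ J/kg, so a = −μ/(2ε) = 3.261×10⁶ m.
The apsides satisfy r_p + r_a = 2a, so the apolune radius is 2a − r_p = 4.701×10⁶ m = 4701.2 km.
Apolune altitude = 4701.2 − 1737 = 2964.2 km.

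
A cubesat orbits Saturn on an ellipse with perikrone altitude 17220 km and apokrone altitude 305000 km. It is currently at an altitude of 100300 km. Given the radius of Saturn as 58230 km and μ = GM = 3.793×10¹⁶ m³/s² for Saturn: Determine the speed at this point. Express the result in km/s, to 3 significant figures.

v ≈ 17.5 km/s

r_p = 58230 + 17220 = 75450 km = 7.5450×10⁷ m.
r_a = 58230 + 305000 = 363230 km = 3.6323×10⁸ m.
r = 58230 + 100300 = 1.5853×10⁵ km = 1.585×10⁸ m.
Semi-major axis a = (r_p + r_a)/2 = 2.1934×10⁵ km = 2.193×10⁸ m.
Vis-viva: v² = μ(2/r − 1/a) = 3.793×10¹⁶ × (1.262×10⁻⁸ − 4.559×10⁻⁹) = 3.056×10⁸ m²/s².
v = 17480 m/s = 17.48 km/s.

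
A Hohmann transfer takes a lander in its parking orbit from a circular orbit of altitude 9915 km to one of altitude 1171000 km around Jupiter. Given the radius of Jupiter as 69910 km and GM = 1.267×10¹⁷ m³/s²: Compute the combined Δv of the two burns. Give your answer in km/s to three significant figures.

r₁ = 69910 + 9915 = 79825 km = 7.9825×10⁷ m.
r₂ = 69910 + 1171000 = 1240900 km = 1.2409×10⁹ m.
Transfer ellipse a_t = (r₁ + r₂)/2 = 6.604×10⁸ m.
At r₁: circular v_c1 = √(μ/r₁) = 39840 m/s; transfer-perijove v_p = √[μ(2/r₁ − 1/a_t)] = 54610 m/s.
Δv₁ = v_p − v_c1 = 14770 m/s.
At r₂: circular v_c2 = √(μ/r₂) = 10100 m/s; transfer-apojove v_a = √[μ(2/r₂ − 1/a_t)] = 3513 m/s.
Δv₂ = v_c2 − v_a = 6591 m/s.
Total Δv = Δv₁ + Δv₂ = 21360 m/s = 21.36 km/s.

Δv_total ≈ 21.4 km/s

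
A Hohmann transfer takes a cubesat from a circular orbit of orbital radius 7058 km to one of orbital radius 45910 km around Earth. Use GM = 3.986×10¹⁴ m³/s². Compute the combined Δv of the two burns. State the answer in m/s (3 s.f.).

Δv_total ≈ 3800 m/s

r₁ = 7058 km = 7.058×10⁶ m.
r₂ = 45910 km = 4.591×10⁷ m.
Transfer ellipse a_t = (r₁ + r₂)/2 = 2.648×10⁷ m.
At r₁: circular v_c1 = √(μ/r₁) = 7515 m/s; transfer-perigee v_p = √[μ(2/r₁ − 1/a_t)] = 9894 m/s.
Δv₁ = v_p − v_c1 = 2379 m/s.
At r₂: circular v_c2 = √(μ/r₂) = 2947 m/s; transfer-apogee v_a = √[μ(2/r₂ − 1/a_t)] = 1521 m/s.
Δv₂ = v_c2 − v_a = 1425 m/s.
Total Δv = Δv₁ + Δv₂ = 3805 m/s.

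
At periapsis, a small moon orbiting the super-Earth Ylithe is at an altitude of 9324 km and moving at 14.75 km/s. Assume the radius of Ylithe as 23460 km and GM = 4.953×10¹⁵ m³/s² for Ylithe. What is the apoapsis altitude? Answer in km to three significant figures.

r_p = 23460 + 9324 = 32784 km = 3.278×10⁷ m.
Specific energy ε = v²/2 − μ/r = -4.230×10⁷ J/kg, so a = −μ/(2ε) = 5.855×10⁷ m.
The apsides satisfy r_p + r_a = 2a, so the apoapsis radius is 2a − r_p = 8.431×10⁷ m = 84312 km.
Apoapsis altitude = 84312 − 23460 = 60852 km.

apoapsis altitude ≈ 60900 km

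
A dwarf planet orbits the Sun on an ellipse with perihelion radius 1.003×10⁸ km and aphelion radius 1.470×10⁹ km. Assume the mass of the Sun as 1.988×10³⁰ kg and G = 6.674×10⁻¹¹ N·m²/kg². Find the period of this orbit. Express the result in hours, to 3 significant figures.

μ = GM = 6.674×10⁻¹¹ × 1.988×10³⁰ = 1.327×10²⁰ m³/s².
Semi-major axis a = (r_p + r_a)/2 = (1.0030×10⁸ + 1.4700×10⁹)/2 = 7.8515×10⁸ km = 7.852×10¹¹ m.
By Kepler's third law T = 2π√(a³/μ) = 2π × 6.040×10⁷ = 3.795×10⁸ s.
= 1.054×10⁵ hours.

T ≈ 105000 hours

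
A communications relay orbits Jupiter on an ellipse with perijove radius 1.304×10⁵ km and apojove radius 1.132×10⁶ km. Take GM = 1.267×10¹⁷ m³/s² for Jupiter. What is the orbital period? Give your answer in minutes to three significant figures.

T ≈ 4670 minutes

Semi-major axis a = (r_p + r_a)/2 = (1.3040×10⁵ + 1.1320×10⁶)/2 = 6.3120×10⁵ km = 6.312×10⁸ m.
By Kepler's third law T = 2π√(a³/μ) = 2π × 4.455×10⁴ = 2.799×10⁵ s.
= 4665 minutes.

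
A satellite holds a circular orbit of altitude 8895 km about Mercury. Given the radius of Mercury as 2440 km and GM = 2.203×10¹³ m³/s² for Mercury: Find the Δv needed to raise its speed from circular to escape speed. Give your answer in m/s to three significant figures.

Δv ≈ 577 m/s

r = 2440 + 8895 = 11335 km = 1.1335×10⁷ m.
Circular speed v_c = √(μ/r) = 1394 m/s.
Escape speed v_esc = √(2μ/r) = √2 × v_c = 1972 m/s.
Δv = v_esc − v_c = 577.5 m/s.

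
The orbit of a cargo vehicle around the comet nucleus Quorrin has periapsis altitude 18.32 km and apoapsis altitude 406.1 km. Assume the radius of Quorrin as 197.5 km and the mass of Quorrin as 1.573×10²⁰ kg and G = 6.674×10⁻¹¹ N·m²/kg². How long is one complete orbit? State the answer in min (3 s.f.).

μ = GM = 6.674×10⁻¹¹ × 1.573×10²⁰ = 1.050×10¹⁰ m³/s².
r_p = 197.5 + 18.32 = 215.82 km = 2.1582×10⁵ m.
r_a = 197.5 + 406.1 = 603.60 km = 6.0360×10⁵ m.
Semi-major axis a = (r_p + r_a)/2 = (215.82 + 603.60)/2 = 409.71 km = 4.097×10⁵ m.
By Kepler's third law T = 2π√(a³/μ) = 2π × 2.560×10³ = 1.608×10⁴ s.
= 268.0 min.

T ≈ 268 min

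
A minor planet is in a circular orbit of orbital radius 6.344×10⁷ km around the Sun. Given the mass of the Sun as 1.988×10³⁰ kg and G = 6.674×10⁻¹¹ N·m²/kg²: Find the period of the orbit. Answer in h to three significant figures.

μ = GM = 6.674×10⁻¹¹ × 1.988×10³⁰ = 1.327×10²⁰ m³/s².
r = 6.344×10⁷ km = 6.344×10¹⁰ m.
Kepler's third law: T = 2π√(r³/μ) = 2π√((6.344×10¹⁰)³ / 1.327×10²⁰).
r³/μ = 1.924×10¹² s², so T = 2π × 1.387×10⁶ = 8.716×10⁶ s.
Converting: 8.716×10⁶ s ÷ 3600 = 2421 h.

T ≈ 2420 h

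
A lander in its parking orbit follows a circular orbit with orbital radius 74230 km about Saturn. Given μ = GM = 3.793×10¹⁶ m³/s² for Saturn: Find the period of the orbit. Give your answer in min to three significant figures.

T ≈ 344 min

r = 74230 km = 7.423×10⁷ m.
Kepler's third law: T = 2π√(r³/μ) = 2π√((7.423×10⁷)³ / 3.793×10¹⁶).
r³/μ = 1.078×10⁷ s², so T = 2π × 3.284×10³ = 2.063×10⁴ s.
Converting: 2.063×10⁴ s ÷ 60.00 = 343.9 min.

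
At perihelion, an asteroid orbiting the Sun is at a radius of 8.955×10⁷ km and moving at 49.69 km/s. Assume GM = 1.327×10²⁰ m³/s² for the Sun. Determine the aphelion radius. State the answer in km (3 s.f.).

aphelion radius ≈ 4.47×10⁸ km

r_p = 8.955×10¹⁰ m.
Specific energy ε = v²/2 − μ/r = -2.473×10⁸ J/kg, so a = −μ/(2ε) = 2.683×10¹¹ m.
The apsides satisfy r_p + r_a = 2a, so the aphelion radius is 2a − r_p = 4.470×10¹¹ m = 4.4703×10⁸ km.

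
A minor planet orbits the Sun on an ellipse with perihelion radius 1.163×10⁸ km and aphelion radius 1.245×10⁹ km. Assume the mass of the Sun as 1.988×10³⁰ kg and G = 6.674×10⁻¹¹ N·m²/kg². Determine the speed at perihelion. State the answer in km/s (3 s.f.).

v ≈ 45.7 km/s

μ = GM = 6.674×10⁻¹¹ × 1.988×10³⁰ = 1.327×10²⁰ m³/s².
Semi-major axis a = (r_p + r_a)/2 = 6.8065×10⁸ km = 6.806×10¹¹ m.
Vis-viva: v² = μ(2/r − 1/a) = 1.327×10²⁰ × (1.720×10⁻¹¹ − 1.469×10⁻¹²) = 2.087×10⁹ m²/s².
v = 45680 m/s = 45.68 km/s.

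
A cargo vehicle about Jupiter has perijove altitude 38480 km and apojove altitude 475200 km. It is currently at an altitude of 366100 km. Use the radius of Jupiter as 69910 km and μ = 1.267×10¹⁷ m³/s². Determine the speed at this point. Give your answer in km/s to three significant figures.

v ≈ 13.9 km/s

r_p = 69910 + 38480 = 108390 km = 1.0839×10⁸ m.
r_a = 69910 + 475200 = 545110 km = 5.4511×10⁸ m.
r = 69910 + 366100 = 4.3601×10⁵ km = 4.360×10⁸ m.
Semi-major axis a = (r_p + r_a)/2 = 3.2675×10⁵ km = 3.268×10⁸ m.
Vis-viva: v² = μ(2/r − 1/a) = 1.267×10¹⁷ × (4.587×10⁻⁹ − 3.060×10⁻⁹) = 1.934×10⁸ m²/s².
v = 13910 m/s = 13.91 km/s.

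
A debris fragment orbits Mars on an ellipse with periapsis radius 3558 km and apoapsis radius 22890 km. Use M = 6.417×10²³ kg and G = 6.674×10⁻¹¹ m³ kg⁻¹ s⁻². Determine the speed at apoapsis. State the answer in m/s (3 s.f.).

v ≈ 710 m/s

μ = GM = 6.674×10⁻¹¹ × 6.417×10²³ = 4.283×10¹³ m³/s².
Semi-major axis a = (r_p + r_a)/2 = 13224 km = 1.322×10⁷ m.
Vis-viva: v² = μ(2/r − 1/a) = 4.283×10¹³ × (8.737×10⁻⁸ − 7.562×10⁻⁸) = 5.034×10⁵ m²/s².
v = 709.5 m/s.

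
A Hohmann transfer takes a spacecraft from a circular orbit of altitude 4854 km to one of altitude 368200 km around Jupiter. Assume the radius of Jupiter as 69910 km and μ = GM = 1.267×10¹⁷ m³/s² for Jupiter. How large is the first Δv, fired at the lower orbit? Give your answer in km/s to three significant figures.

Δv ≈ 12.6 km/s

r₁ = 69910 + 4854 = 74764 km = 7.4764×10⁷ m.
r₂ = 69910 + 368200 = 438110 km = 4.3811×10⁸ m.
Transfer ellipse a_t = (r₁ + r₂)/2 = 2.564×10⁸ m.
At r₁: circular v_c1 = √(μ/r₁) = 41170 m/s; transfer-perijove v_p = √[μ(2/r₁ − 1/a_t)] = 53810 m/s.
Δv₁ = v_p − v_c1 = 12640 m/s.
= 12.64 km/s.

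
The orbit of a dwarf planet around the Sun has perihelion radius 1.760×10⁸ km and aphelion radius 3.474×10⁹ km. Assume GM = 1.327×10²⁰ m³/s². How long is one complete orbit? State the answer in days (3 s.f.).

Semi-major axis a = (r_p + r_a)/2 = (1.7600×10⁸ + 3.4740×10⁹)/2 = 1.8250×10⁹ km = 1.825×10¹² m.
By Kepler's third law T = 2π√(a³/μ) = 2π × 2.140×10⁸ = 1.345×10⁹ s.
= 15560 days.

T ≈ 15600 days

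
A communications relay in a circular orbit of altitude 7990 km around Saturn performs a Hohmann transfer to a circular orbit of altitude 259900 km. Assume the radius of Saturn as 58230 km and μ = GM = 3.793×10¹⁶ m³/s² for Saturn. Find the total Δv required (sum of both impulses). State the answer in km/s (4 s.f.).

r₁ = 58230 + 7990 = 66220 km = 6.6220×10⁷ m.
r₂ = 58230 + 259900 = 318130 km = 3.1813×10⁸ m.
Transfer ellipse a_t = (r₁ + r₂)/2 = 1.922×10⁸ m.
At r₁: circular v_c1 = √(μ/r₁) = 23930 m/s; transfer-perikrone v_p = √[μ(2/r₁ − 1/a_t)] = 30790 m/s.
Δv₁ = v_p − v_c1 = 6860 m/s.
At r₂: circular v_c2 = √(μ/r₂) = 10920 m/s; transfer-apokrone v_a = √[μ(2/r₂ − 1/a_t)] = 6410 m/s.
Δv₂ = v_c2 − v_a = 4509 m/s.
Total Δv = Δv₁ + Δv₂ = 11370 m/s = 11.37 km/s.

Δv_total ≈ 11.37 km/s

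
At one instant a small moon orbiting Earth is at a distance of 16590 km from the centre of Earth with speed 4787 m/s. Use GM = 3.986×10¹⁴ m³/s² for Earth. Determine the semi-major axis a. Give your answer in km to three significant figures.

r = 1.659×10⁷ m.
Vis-viva rearranged: 1/a = 2/r − v²/μ = 1.206×10⁻⁷ − 5.749×10⁻⁸ = 6.306×10⁻⁸ m⁻¹.
a = 1.586×10⁷ m = 15857 km.

a ≈ 15900 km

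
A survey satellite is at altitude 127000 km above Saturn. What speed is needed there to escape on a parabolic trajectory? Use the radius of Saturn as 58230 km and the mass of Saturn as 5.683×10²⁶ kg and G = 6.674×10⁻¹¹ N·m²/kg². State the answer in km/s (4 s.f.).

μ = GM = 6.674×10⁻¹¹ × 5.683×10²⁶ = 3.793×10¹⁶ m³/s².
r = 58230 + 127000 = 185230 km = 1.8523×10⁸ m.
Escape speed v_esc = √(2μ/r) = √(2 × 3.793×10¹⁶ / 1.852×10⁸) = √(4.095×10⁸) = 20240 m/s.
= 20.24 km/s.

v_esc ≈ 20.24 km/s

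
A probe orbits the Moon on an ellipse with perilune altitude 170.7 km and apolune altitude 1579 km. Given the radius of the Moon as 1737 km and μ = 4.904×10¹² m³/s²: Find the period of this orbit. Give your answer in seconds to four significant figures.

r_p = 1737 + 170.7 = 1907.7 km = 1.9077×10⁶ m.
r_a = 1737 + 1579 = 3316.0 km = 3.3160×10⁶ m.
Semi-major axis a = (r_p + r_a)/2 = (1907.7 + 3316.0)/2 = 2611.8 km = 2.612×10⁶ m.
By Kepler's third law T = 2π√(a³/μ) = 2π × 1.906×10³ = 1.198×10⁴ s.

T ≈ 11980 seconds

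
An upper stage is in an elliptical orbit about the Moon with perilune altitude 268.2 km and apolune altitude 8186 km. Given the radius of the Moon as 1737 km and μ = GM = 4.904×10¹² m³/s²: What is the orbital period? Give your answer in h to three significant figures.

r_p = 1737 + 268.2 = 2005.2 km = 2.0052×10⁶ m.
r_a = 1737 + 8186 = 9923.0 km = 9.9230×10⁶ m.
Semi-major axis a = (r_p + r_a)/2 = (2005.2 + 9923.0)/2 = 5964.1 km = 5.964×10⁶ m.
By Kepler's third law T = 2π√(a³/μ) = 2π × 6.577×10³ = 4.133×10⁴ s.
= 11.48 h.

T ≈ 11.5 h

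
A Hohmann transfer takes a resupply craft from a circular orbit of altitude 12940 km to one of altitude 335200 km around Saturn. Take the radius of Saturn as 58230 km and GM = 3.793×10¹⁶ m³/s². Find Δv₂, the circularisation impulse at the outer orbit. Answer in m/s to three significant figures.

Δv ≈ 4380 m/s

r₁ = 58230 + 12940 = 71170 km = 7.1170×10⁷ m.
r₂ = 58230 + 335200 = 393430 km = 3.9343×10⁸ m.
Transfer ellipse a_t = (r₁ + r₂)/2 = 2.323×10⁸ m.
At r₁: circular v_c1 = √(μ/r₁) = 23090 m/s; transfer-perikrone v_p = √[μ(2/r₁ − 1/a_t)] = 30040 m/s.
At r₂: circular v_c2 = √(μ/r₂) = 9819 m/s; transfer-apokrone v_a = √[μ(2/r₂ − 1/a_t)] = 5435 m/s.
Δv₂ = v_c2 − v_a = 4384 m/s.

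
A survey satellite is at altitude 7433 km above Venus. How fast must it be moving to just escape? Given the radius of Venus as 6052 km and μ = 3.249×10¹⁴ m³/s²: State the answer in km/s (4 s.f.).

v_esc ≈ 6.942 km/s

r = 6052 + 7433 = 13485 km = 1.3485×10⁷ m.
Escape speed v_esc = √(2μ/r) = √(2 × 3.249×10¹⁴ / 1.348×10⁷) = √(4.819×10⁷) = 6942 m/s.
= 6.942 km/s.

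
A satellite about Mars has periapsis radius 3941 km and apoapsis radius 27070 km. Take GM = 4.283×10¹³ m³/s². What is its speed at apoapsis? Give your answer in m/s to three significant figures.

Semi-major axis a = (r_p + r_a)/2 = 15506 km = 1.551×10⁷ m.
Vis-viva: v² = μ(2/r − 1/a) = 4.283×10¹³ × (7.388×10⁻⁸ − 6.449×10⁻⁸) = 4.021×10⁵ m²/s².
v = 634.1 m/s.

v ≈ 634 m/s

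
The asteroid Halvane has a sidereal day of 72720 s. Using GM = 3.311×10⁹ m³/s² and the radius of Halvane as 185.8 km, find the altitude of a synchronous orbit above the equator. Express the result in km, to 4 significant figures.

h_sync ≈ 576.8 km

A synchronous orbit has period T, so by Kepler's third law a = (μT²/4π²)^(1/3).
μT²/4π² = 3.311×10⁹ × (7.272×10⁴)² / 39.48 = 4.435×10¹⁷ m³.
a = 7.626×10⁵ m = 762.61 km.
Altitude h = a − R = 762.61 − 185.8 = 576.81 km.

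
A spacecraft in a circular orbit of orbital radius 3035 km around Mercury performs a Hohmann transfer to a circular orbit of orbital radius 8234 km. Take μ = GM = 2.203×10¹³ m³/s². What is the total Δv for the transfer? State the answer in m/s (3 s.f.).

Δv_total ≈ 998 m/s

r₁ = 3035 km = 3.035×10⁶ m.
r₂ = 8234 km = 8.234×10⁶ m.
Transfer ellipse a_t = (r₁ + r₂)/2 = 5.634×10⁶ m.
At r₁: circular v_c1 = √(μ/r₁) = 2694 m/s; transfer-periherm v_p = √[μ(2/r₁ − 1/a_t)] = 3257 m/s.
Δv₁ = v_p − v_c1 = 562.7 m/s.
At r₂: circular v_c2 = √(μ/r₂) = 1636 m/s; transfer-apoherm v_a = √[μ(2/r₂ − 1/a_t)] = 1200 m/s.
Δv₂ = v_c2 − v_a = 435.2 m/s.
Total Δv = Δv₁ + Δv₂ = 997.9 m/s.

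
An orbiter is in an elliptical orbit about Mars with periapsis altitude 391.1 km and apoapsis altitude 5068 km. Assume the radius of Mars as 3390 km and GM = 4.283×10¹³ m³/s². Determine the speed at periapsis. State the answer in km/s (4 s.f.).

r_p = 3390 + 391.1 = 3781.1 km = 3.7811×10⁶ m.
r_a = 3390 + 5068 = 8458.0 km = 8.4580×10⁶ m.
Semi-major axis a = (r_p + r_a)/2 = 6119.6 km = 6.120×10⁶ m.
Vis-viva: v² = μ(2/r − 1/a) = 4.283×10¹³ × (5.289×10⁻⁷ − 1.634×10⁻⁷) = 1.566×10⁷ m²/s².
v = 3957 m/s = 3.957 km/s.

v ≈ 3.957 km/s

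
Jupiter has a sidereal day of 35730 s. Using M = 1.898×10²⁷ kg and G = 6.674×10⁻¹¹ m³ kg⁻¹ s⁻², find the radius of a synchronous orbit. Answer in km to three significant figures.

r_sync ≈ 1.60×10⁵ km

μ = GM = 6.674×10⁻¹¹ × 1.898×10²⁷ = 1.267×10¹⁷ m³/s².
A synchronous orbit has period T, so by Kepler's third law a = (μT²/4π²)^(1/3).
μT²/4π² = 1.267×10¹⁷ × (3.573×10⁴)² / 39.48 = 4.096×10²⁴ m³.
a = 1.600×10⁸ m = 1.6000×10⁵ km.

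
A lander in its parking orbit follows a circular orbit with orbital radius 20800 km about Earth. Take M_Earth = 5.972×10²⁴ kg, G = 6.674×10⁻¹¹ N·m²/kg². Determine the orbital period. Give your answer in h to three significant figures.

T ≈ 8.29 h

μ = GM = 6.674×10⁻¹¹ × 5.972×10²⁴ = 3.986×10¹⁴ m³/s².
r = 20800 km = 2.080×10⁷ m.
Kepler's third law: T = 2π√(r³/μ) = 2π√((2.080×10⁷)³ / 3.986×10¹⁴).
r³/μ = 2.258×10⁷ s², so T = 2π × 4.752×10³ = 2.986×10⁴ s.
Converting: 2.986×10⁴ s ÷ 3600 = 8.293 h.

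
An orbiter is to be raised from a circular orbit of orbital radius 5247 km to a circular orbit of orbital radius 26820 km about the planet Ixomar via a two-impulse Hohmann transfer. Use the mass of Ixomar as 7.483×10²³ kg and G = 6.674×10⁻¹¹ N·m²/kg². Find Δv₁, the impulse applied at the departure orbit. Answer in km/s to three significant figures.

μ = GM = 6.674×10⁻¹¹ × 7.483×10²³ = 4.994×10¹³ m³/s².
r₁ = 5247 km = 5.247×10⁶ m.
r₂ = 26820 km = 2.682×10⁷ m.
Transfer ellipse a_t = (r₁ + r₂)/2 = 1.603×10⁷ m.
At r₁: circular v_c1 = √(μ/r₁) = 3085 m/s; transfer-periapsis v_p = √[μ(2/r₁ − 1/a_t)] = 3990 m/s.
Δv₁ = v_p − v_c1 = 905.0 m/s.
= 0.905 km/s.

Δv ≈ 0.905 km/s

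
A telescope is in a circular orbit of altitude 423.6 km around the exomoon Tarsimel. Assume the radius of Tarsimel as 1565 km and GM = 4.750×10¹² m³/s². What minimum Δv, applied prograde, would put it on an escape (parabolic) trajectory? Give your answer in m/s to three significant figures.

Δv ≈ 640 m/s

r = 1565 + 423.6 = 1988.6 km = 1.9886×10⁶ m.
Circular speed v_c = √(μ/r) = 1546 m/s.
Escape speed v_esc = √(2μ/r) = √2 × v_c = 2186 m/s.
Δv = v_esc − v_c = 640.2 m/s.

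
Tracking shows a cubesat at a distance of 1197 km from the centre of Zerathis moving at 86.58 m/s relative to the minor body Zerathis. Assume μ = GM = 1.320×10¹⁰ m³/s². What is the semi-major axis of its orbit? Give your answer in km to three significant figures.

r = 1.197×10⁶ m.
Vis-viva rearranged: 1/a = 2/r − v²/μ = 1.671×10⁻⁶ − 5.679×10⁻⁷ = 1.103×10⁻⁶ m⁻¹.
a = 9.067×10⁵ m = 906.65 km.

a ≈ 907 km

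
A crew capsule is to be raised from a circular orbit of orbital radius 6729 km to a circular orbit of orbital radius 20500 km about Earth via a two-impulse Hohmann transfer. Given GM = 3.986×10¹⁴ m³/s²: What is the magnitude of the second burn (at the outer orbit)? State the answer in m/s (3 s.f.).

r₁ = 6729 km = 6.729×10⁶ m.
r₂ = 20500 km = 2.050×10⁷ m.
Transfer ellipse a_t = (r₁ + r₂)/2 = 1.361×10⁷ m.
At r₁: circular v_c1 = √(μ/r₁) = 7697 m/s; transfer-perigee v_p = √[μ(2/r₁ − 1/a_t)] = 9444 m/s.
At r₂: circular v_c2 = √(μ/r₂) = 4410 m/s; transfer-apogee v_a = √[μ(2/r₂ − 1/a_t)] = 3100 m/s.
Δv₂ = v_c2 − v_a = 1309 m/s.

Δv ≈ 1310 m/s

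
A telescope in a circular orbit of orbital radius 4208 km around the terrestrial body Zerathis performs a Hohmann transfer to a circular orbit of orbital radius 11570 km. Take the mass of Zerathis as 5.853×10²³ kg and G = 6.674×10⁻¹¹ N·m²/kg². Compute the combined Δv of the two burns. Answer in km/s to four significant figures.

Δv_total ≈ 1.138 km/s

μ = GM = 6.674×10⁻¹¹ × 5.853×10²³ = 3.906×10¹³ m³/s².
r₁ = 4208 km = 4.208×10⁶ m.
r₂ = 11570 km = 1.157×10⁷ m.
Transfer ellipse a_t = (r₁ + r₂)/2 = 7.889×10⁶ m.
At r₁: circular v_c1 = √(μ/r₁) = 3047 m/s; transfer-periapsis v_p = √[μ(2/r₁ − 1/a_t)] = 3690 m/s.
Δv₁ = v_p − v_c1 = 643.0 m/s.
At r₂: circular v_c2 = √(μ/r₂) = 1837 m/s; transfer-apoapsis v_a = √[μ(2/r₂ − 1/a_t)] = 1342 m/s.
Δv₂ = v_c2 − v_a = 495.5 m/s.
Total Δv = Δv₁ + Δv₂ = 1138 m/s = 1.138 km/s.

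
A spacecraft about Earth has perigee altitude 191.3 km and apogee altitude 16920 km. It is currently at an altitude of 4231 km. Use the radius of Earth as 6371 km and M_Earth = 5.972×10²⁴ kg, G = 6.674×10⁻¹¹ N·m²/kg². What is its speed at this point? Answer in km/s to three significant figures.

μ = GM = 6.674×10⁻¹¹ × 5.972×10²⁴ = 3.986×10¹⁴ m³/s².
r_p = 6371 + 191.3 = 6562.3 km = 6.5623×10⁶ m.
r_a = 6371 + 16920 = 23291 km = 2.3291×10⁷ m.
r = 6371 + 4231 = 10602 km = 1.060×10⁷ m.
Semi-major axis a = (r_p + r_a)/2 = 14927 km = 1.493×10⁷ m.
Vis-viva: v² = μ(2/r − 1/a) = 3.986×10¹⁴ × (1.886×10⁻⁷ − 6.699×10⁻⁸) = 4.849×10⁷ m²/s².
v = 6963 m/s = 6.963 km/s.

v ≈ 6.96 km/s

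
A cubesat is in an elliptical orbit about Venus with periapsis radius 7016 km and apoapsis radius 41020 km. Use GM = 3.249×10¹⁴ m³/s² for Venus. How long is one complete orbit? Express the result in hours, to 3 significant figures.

Semi-major axis a = (r_p + r_a)/2 = (7016.0 + 41020)/2 = 24018 km = 2.402×10⁷ m.
By Kepler's third law T = 2π√(a³/μ) = 2π × 6.530×10³ = 4.103×10⁴ s.
= 11.40 hours.

T ≈ 11.4 hours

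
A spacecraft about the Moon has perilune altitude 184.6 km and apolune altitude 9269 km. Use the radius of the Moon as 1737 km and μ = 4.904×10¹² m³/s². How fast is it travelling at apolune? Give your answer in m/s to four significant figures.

r_p = 1737 + 184.6 = 1921.6 km = 1.9216×10⁶ m.
r_a = 1737 + 9269 = 11006 km = 1.1006×10⁷ m.
Semi-major axis a = (r_p + r_a)/2 = 6463.8 km = 6.464×10⁶ m.
Vis-viva: v² = μ(2/r − 1/a) = 4.904×10¹² × (1.817×10⁻⁷ − 1.547×10⁻⁷) = 1.325×10⁵ m²/s².
v = 364.0 m/s.

v ≈ 364.0 m/s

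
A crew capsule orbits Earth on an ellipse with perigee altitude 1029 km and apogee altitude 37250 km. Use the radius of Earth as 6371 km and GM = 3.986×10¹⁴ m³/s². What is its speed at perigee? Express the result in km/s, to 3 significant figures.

r_p = 6371 + 1029 = 7400.0 km = 7.4000×10⁶ m.
r_a = 6371 + 37250 = 43621 km = 4.3621×10⁷ m.
Semi-major axis a = (r_p + r_a)/2 = 25510 km = 2.551×10⁷ m.
Vis-viva: v² = μ(2/r − 1/a) = 3.986×10¹⁴ × (2.703×10⁻⁷ − 3.920×10⁻⁸) = 9.210×10⁷ m²/s².
v = 9597 m/s = 9.597 km/s.

v ≈ 9.60 km/s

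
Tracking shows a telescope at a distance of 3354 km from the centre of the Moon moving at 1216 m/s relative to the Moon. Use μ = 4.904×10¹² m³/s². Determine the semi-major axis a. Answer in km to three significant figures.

r = 3.354×10⁶ m.
Specific orbital energy ε = v²/2 − μ/r = (1216)²/2 − 4.904×10¹²/3.354×10⁶ = -7.228×10⁵ J/kg.
Since ε = −μ/(2a), a = −μ/(2ε) = 3.392×10⁶ m = 3392.3 km.

a ≈ 3390 km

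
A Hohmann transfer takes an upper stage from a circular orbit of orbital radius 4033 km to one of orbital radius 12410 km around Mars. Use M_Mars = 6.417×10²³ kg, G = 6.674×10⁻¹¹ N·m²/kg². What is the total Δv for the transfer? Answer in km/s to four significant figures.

μ = GM = 6.674×10⁻¹¹ × 6.417×10²³ = 4.283×10¹³ m³/s².
r₁ = 4033 km = 4.033×10⁶ m.
r₂ = 12410 km = 1.241×10⁷ m.
Transfer ellipse a_t = (r₁ + r₂)/2 = 8.222×10⁶ m.
At r₁: circular v_c1 = √(μ/r₁) = 3259 m/s; transfer-periapsis v_p = √[μ(2/r₁ − 1/a_t)] = 4004 m/s.
Δv₁ = v_p − v_c1 = 744.9 m/s.
At r₂: circular v_c2 = √(μ/r₂) = 1858 m/s; transfer-apoapsis v_a = √[μ(2/r₂ − 1/a_t)] = 1301 m/s.
Δv₂ = v_c2 − v_a = 556.6 m/s.
Total Δv = Δv₁ + Δv₂ = 1302 m/s = 1.302 km/s.

Δv_total ≈ 1.302 km/s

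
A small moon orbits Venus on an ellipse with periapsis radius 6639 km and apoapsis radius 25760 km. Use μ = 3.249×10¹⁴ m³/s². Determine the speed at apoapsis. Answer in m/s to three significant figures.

v ≈ 2270 m/s

Semi-major axis a = (r_p + r_a)/2 = 16200 km = 1.620×10⁷ m.
Vis-viva: v² = μ(2/r − 1/a) = 3.249×10¹⁴ × (7.764×10⁻⁸ − 6.173×10⁻⁸) = 5.169×10⁶ m²/s².
v = 2274 m/s.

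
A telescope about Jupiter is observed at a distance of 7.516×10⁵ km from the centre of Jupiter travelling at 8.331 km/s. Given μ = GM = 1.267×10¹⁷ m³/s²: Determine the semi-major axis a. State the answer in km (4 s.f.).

r = 7.516×10⁸ m.
Specific orbital energy ε = v²/2 − μ/r = (8331)²/2 − 1.267×10¹⁷/7.516×10⁸ = -1.339×10⁸ J/kg.
Since ε = −μ/(2a), a = −μ/(2ε) = 4.732×10⁸ m = 4.7322×10⁵ km.

a ≈ 4.732×10⁵ km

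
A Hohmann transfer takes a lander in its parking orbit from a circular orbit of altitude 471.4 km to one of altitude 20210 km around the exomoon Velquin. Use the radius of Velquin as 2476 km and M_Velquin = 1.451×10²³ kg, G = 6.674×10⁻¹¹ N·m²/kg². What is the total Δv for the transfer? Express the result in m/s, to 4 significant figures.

μ = GM = 6.674×10⁻¹¹ × 1.451×10²³ = 9.684×10¹² m³/s².
r₁ = 2476 + 471.4 = 2947.4 km = 2.9474×10⁶ m.
r₂ = 2476 + 20210 = 22686 km = 2.2686×10⁷ m.
Transfer ellipse a_t = (r₁ + r₂)/2 = 1.282×10⁷ m.
At r₁: circular v_c1 = √(μ/r₁) = 1813 m/s; transfer-periapsis v_p = √[μ(2/r₁ − 1/a_t)] = 2412 m/s.
Δv₁ = v_p − v_c1 = 598.9 m/s.
At r₂: circular v_c2 = √(μ/r₂) = 653.4 m/s; transfer-apoapsis v_a = √[μ(2/r₂ − 1/a_t)] = 313.3 m/s.
Δv₂ = v_c2 − v_a = 340.0 m/s.
Total Δv = Δv₁ + Δv₂ = 939.0 m/s.

Δv_total ≈ 939.0 m/s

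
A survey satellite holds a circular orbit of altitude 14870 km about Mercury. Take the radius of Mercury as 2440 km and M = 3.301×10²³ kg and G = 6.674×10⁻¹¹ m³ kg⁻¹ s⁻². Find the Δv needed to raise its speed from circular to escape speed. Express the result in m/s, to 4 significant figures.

μ = GM = 6.674×10⁻¹¹ × 3.301×10²³ = 2.203×10¹³ m³/s².
r = 2440 + 14870 = 17310 km = 1.7310×10⁷ m.
Circular speed v_c = √(μ/r) = 1128 m/s.
Escape speed v_esc = √(2μ/r) = √2 × v_c = 1595 m/s.
Δv = v_esc − v_c = 467.3 m/s.

Δv ≈ 467.3 m/s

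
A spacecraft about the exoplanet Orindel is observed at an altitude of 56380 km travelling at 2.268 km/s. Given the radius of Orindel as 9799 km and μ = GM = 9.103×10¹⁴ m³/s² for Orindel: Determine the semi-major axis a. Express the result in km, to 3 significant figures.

r = 9799 + 56380 = 66179 km = 6.618×10⁷ m.
Specific orbital energy ε = v²/2 − μ/r = (2268)²/2 − 9.103×10¹⁴/6.618×10⁷ = -1.118×10⁷ J/kg.
Since ε = −μ/(2a), a = −μ/(2ε) = 4.070×10⁷ m = 40699 km.

a ≈ 40700 km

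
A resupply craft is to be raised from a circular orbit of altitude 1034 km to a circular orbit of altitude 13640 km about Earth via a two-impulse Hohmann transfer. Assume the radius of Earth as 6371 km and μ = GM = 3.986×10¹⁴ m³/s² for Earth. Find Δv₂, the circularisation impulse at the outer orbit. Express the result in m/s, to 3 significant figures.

Δv ≈ 1180 m/s

r₁ = 6371 + 1034 = 7405.0 km = 7.4050×10⁶ m.
r₂ = 6371 + 13640 = 20011 km = 2.0011×10⁷ m.
Transfer ellipse a_t = (r₁ + r₂)/2 = 1.371×10⁷ m.
At r₁: circular v_c1 = √(μ/r₁) = 7337 m/s; transfer-perigee v_p = √[μ(2/r₁ − 1/a_t)] = 8864 m/s.
At r₂: circular v_c2 = √(μ/r₂) = 4463 m/s; transfer-apogee v_a = √[μ(2/r₂ − 1/a_t)] = 3280 m/s.
Δv₂ = v_c2 − v_a = 1183 m/s.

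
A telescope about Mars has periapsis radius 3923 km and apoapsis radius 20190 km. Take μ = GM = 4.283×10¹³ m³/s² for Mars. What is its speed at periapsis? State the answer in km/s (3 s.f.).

Semi-major axis a = (r_p + r_a)/2 = 12056 km = 1.206×10⁷ m.
Vis-viva: v² = μ(2/r − 1/a) = 4.283×10¹³ × (5.098×10⁻⁷ − 8.294×10⁻⁸) = 1.828×10⁷ m²/s².
v = 4276 m/s = 4.276 km/s.

v ≈ 4.28 km/s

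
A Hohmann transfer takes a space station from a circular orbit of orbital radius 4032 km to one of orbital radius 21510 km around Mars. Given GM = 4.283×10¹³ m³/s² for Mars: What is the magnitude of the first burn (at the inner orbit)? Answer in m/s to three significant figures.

r₁ = 4032 km = 4.032×10⁶ m.
r₂ = 21510 km = 2.151×10⁷ m.
Transfer ellipse a_t = (r₁ + r₂)/2 = 1.277×10⁷ m.
At r₁: circular v_c1 = √(μ/r₁) = 3259 m/s; transfer-periapsis v_p = √[μ(2/r₁ − 1/a_t)] = 4230 m/s.
Δv₁ = v_p − v_c1 = 970.6 m/s.

Δv ≈ 971 m/s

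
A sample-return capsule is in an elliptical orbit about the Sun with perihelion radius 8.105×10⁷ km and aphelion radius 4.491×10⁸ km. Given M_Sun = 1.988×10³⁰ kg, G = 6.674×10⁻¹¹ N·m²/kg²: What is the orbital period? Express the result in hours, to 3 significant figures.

μ = GM = 6.674×10⁻¹¹ × 1.988×10³⁰ = 1.327×10²⁰ m³/s².
Semi-major axis a = (r_p + r_a)/2 = (8.1050×10⁷ + 4.4910×10⁸)/2 = 2.6508×10⁸ km = 2.651×10¹¹ m.
By Kepler's third law T = 2π√(a³/μ) = 2π × 1.185×10⁷ = 7.444×10⁷ s.
= 20680 hours.

T ≈ 20700 hours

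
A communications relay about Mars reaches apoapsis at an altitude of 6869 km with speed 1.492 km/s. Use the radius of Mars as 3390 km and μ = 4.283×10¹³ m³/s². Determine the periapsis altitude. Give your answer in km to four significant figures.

r_a = 3390 + 6869 = 10259 km = 1.026×10⁷ m.
Specific energy ε = v²/2 − μ/r = -3.062×10⁶ J/kg, so a = −μ/(2ε) = 6.994×10⁶ m.
The apsides satisfy r_p + r_a = 2a, so the periapsis radius is 2a − r_a = 3.729×10⁶ m = 3729.3 km.
Periapsis altitude = 3729.3 − 3390 = 339.33 km.

periapsis altitude ≈ 339.3 km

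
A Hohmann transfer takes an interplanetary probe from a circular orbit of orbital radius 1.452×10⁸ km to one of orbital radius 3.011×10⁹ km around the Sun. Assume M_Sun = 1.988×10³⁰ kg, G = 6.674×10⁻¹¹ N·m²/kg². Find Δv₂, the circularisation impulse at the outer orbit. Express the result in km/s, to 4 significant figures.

Δv ≈ 4.625 km/s

μ = GM = 6.674×10⁻¹¹ × 1.988×10³⁰ = 1.327×10²⁰ m³/s².
r₁ = 1.452×10⁸ km = 1.452×10¹¹ m.
r₂ = 3.011×10⁹ km = 3.011×10¹² m.
Transfer ellipse a_t = (r₁ + r₂)/2 = 1.578×10¹² m.
At r₁: circular v_c1 = √(μ/r₁) = 30230 m/s; transfer-perihelion v_p = √[μ(2/r₁ − 1/a_t)] = 41750 m/s.
At r₂: circular v_c2 = √(μ/r₂) = 6638 m/s; transfer-aphelion v_a = √[μ(2/r₂ − 1/a_t)] = 2014 m/s.
Δv₂ = v_c2 − v_a = 4625 m/s.
= 4.625 km/s.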